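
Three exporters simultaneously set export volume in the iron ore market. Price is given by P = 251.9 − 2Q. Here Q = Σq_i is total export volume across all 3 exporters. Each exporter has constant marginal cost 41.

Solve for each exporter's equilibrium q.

A representative exporter's profit is π_i = q_i(251.9 − 2Q) − 41q_i, with Q = q_i + Σ_{j≠i} q_j.
First-order condition: 210.9 − 4q_i − 2Σ_{j≠i} q_j = 0.
With identical exporters, set every q_j = q: then 210.9 − 4q − 4q = 0, i.e. q = 210.9/8 = 26.3625.

26.3625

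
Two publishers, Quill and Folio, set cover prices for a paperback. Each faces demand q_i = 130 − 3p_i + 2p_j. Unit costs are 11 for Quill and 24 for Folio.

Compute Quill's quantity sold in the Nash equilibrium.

Quill's profit: π = (p_{Quill} − 11)(130 − 3p_{Quill} + 2p_{Folio}).
∂π/∂p_{Quill} = 163 − 6p_{Quill} + 2p_{Folio} = 0 ⇒ p_{Quill} = 163/6 + (1/3)p_{Folio}.
Similarly p_{Folio} = 101/3 + (1/3)p_{Quill}.
Substituting the second reaction function into the first: p_{Quill} = 163/6 + (1/3)(101/3 + (1/3)p_{Quill}), which gives (8/9)p_{Quill} = 691/18 ⇒ p_{Quill} = 43.1875.
Then p_{Folio} = 101/3 + (1/3)·43.1875 = 48.0625.
q_{Quill} = 130 − 3·43.1875 + 2·48.0625 = 96.5625.

96.5625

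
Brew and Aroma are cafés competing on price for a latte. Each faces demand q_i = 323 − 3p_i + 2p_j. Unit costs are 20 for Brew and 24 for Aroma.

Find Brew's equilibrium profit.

17556.75

Brew's profit: π = (p_{Brew} − 20)(323 − 3p_{Brew} + 2p_{Aroma}).
∂π/∂p_{Brew} = 383 − 6p_{Brew} + 2p_{Aroma} = 0 ⇒ p_{Brew} = 383/6 + (1/3)p_{Aroma}.
Similarly p_{Aroma} = 395/6 + (1/3)p_{Brew}.
Plugging p_{Aroma} into Brew's best response: p_{Brew} = 383/6 + (1/3)(395/6 + (1/3)p_{Brew}) ⇒ (8/9)p_{Brew} = 772/9, so p_{Brew} = 96.5.
Then p_{Aroma} = 395/6 + (1/3)·96.5 = 98.
q_{Brew} = 323 − 3·96.5 + 2·98 = 229.5.
Profit = (96.5 − 20)·229.5 = 17556.75.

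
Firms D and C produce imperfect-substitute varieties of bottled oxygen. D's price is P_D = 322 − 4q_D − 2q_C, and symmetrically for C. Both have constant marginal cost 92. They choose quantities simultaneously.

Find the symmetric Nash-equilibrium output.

23

Firm D's profit: π = q_D(322 − 4q_D − 2q_C) − 92q_D.
∂π/∂q_D = 230 − 8q_D − 2q_C = 0 ⇒ q_D = 28.75 − 0.25q_C.
The game is symmetric, so in equilibrium q_C = q_D: the reaction function gives 1.25q_D = 28.75, hence q_D = 23.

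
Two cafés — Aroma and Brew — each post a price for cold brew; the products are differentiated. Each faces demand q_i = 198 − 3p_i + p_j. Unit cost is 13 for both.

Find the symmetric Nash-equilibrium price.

47.4

Aroma's profit: π = (p_{Aroma} − 13)(198 − 3p_{Aroma} + p_{Brew}).
∂π/∂p_{Aroma} = 237 − 6p_{Aroma} + p_{Brew} = 0 ⇒ p_{Aroma} = 39.5 + (1/6)p_{Brew}.
By symmetry p_{Brew} = p_{Aroma}; substituting into the reaction function, (5/6)p_{Aroma} = 39.5 and p_{Aroma} = 47.4.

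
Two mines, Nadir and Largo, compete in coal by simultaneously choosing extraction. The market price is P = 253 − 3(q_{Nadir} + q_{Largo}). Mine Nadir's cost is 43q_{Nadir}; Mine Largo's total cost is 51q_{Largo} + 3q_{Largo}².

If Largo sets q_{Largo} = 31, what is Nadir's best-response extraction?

Mine Nadir's profit: π = q_{Nadir}(253 − 3(q_{Nadir} + q_{Largo})) − 43q_{Nadir}.
∂π/∂q_{Nadir} = 210 − 6q_{Nadir} − 3q_{Largo} = 0, so q_{Nadir} = 35 − 0.5q_{Largo}.
At q_{Largo} = 31: q_{Nadir} = 35 − 0.5·31 = 19.5.

19.5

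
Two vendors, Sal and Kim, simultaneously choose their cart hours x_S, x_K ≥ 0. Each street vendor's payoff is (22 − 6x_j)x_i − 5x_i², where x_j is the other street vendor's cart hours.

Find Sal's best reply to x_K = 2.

Sal's payoff is (22 − 6x_K)x_S − 5x_S².
∂π/∂x_S = 22 − 6x_K − 10x_S = 0, so x_S = 2.2 − 0.6x_K.
At x_K = 2: x_S = 2.2 − 0.6·2 = 1.

1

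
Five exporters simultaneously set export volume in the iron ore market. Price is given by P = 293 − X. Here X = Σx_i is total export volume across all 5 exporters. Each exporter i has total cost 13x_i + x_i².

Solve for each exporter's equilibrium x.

A representative exporter's profit is π_i = x_i(293 − X) − 13x_i − x_i², with X = x_i + Σ_{j≠i} x_j.
First-order condition: 280 − 4x_i − Σ_{j≠i} x_j = 0.
With identical exporters, set every x_j = x: then 280 − 4x − 4x = 0, i.e. x = 280/8 = 35.

35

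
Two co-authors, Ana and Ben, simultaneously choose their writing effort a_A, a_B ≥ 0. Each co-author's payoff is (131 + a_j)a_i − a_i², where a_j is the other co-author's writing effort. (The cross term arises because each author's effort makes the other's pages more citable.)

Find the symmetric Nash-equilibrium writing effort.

Ana's payoff is (131 + a_B)a_A − a_A².
∂π/∂a_A = 131 + a_B − 2a_A = 0, so a_A = 65.5 + 0.5a_B.
The game is symmetric, so in equilibrium a_B = a_A: the reaction function gives 0.5a_A = 65.5, hence a_A = 131.

131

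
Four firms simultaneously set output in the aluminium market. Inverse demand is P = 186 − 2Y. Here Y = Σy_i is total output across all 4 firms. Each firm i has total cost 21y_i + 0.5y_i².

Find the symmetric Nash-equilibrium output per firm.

15

A representative firm's profit is π_i = y_i(186 − 2Y) − 21y_i − 0.5y_i², with Y = y_i + Σ_{j≠i} y_j.
First-order condition: 165 − 5y_i − 2Σ_{j≠i} y_j = 0.
With identical firms, set every y_j = y: then 165 − 5y − 6y = 0, i.e. y = 165/11 = 15.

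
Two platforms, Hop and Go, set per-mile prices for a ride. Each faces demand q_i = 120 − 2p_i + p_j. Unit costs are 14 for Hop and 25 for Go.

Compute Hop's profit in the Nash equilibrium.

Hop's profit: π = (p_{Hop} − 14)(120 − 2p_{Hop} + p_{Go}).
∂π/∂p_{Hop} = 148 − 4p_{Hop} + p_{Go} = 0 ⇒ p_{Hop} = 37 + 0.25p_{Go}.
Similarly p_{Go} = 42.5 + 0.25p_{Hop}.
Plugging p_{Go} into Hop's best response: p_{Hop} = 37 + 0.25(42.5 + 0.25p_{Hop}) ⇒ 0.9375p_{Hop} = 47.625, so p_{Hop} = 50.8.
Then p_{Go} = 42.5 + 0.25·50.8 = 55.2.
q_{Hop} = 120 − 2·50.8 + 55.2 = 73.6.
Profit = (50.8 − 14)·73.6 = 2708.48.

2708.48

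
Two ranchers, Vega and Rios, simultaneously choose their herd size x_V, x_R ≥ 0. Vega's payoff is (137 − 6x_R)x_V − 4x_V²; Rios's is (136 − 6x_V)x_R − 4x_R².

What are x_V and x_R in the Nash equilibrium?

Expanding Vega's payoff: 137x_V − 6x_Rx_V − 4x_V².
∂π/∂x_V = 137 − 6x_R − 8x_V = 0, so x_V = 17.125 − 0.75x_R.
Likewise for Rios: x_R = 17 − 0.75x_V.
Plugging x_R into Vega's best response: x_V = 17.125 − 0.75(17 − 0.75x_V) ⇒ 0.4375x_V = 4.375, so x_V = 10.
Then x_R = 17 − 0.75·10 = 9.5.

10, 9.5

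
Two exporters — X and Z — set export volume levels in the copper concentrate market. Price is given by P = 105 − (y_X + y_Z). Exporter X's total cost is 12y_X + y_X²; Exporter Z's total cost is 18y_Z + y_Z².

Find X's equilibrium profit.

Exporter X's profit: π = y_X(105 − (y_X + y_Z)) − 12y_X − y_X².
∂π/∂y_X = 93 − 4y_X − y_Z = 0, so y_X = 23.25 − 0.25y_Z.
By the same steps for Z: y_Z = 21.75 − 0.25y_X.
Solving the two reaction functions simultaneously: (1 − (−0.25)(−0.25))y_X = 23.25 − 0.25·21.75, so 0.9375y_X = 17.8125 and y_X = 19.
Then y_Z = 21.75 − 0.25·19 = 17.
Price P = 105 − 36 = 69.
X's profit: (69 − 12)·19 − (19)² = 722.

722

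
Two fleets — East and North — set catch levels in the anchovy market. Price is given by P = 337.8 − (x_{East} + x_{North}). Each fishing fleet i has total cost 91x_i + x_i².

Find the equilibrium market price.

Fishing fleet East's profit: π = x_{East}(337.8 − (x_{East} + x_{North})) − 91x_{East} − x_{East}².
∂π/∂x_{East} = 246.8 − 4x_{East} − x_{North} = 0, so x_{East} = 61.7 − 0.25x_{North}.
The game is symmetric, so in equilibrium x_{North} = x_{East}: the reaction function gives 1.25x_{East} = 61.7, hence x_{East} = 49.36.
Equilibrium price: P = 337.8 − 98.72 = 239.08.

239.08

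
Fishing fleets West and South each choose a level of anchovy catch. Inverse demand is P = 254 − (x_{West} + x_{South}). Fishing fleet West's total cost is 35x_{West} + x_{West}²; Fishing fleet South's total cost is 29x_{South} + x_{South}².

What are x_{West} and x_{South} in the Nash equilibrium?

Fishing fleet West's profit: π = x_{West}(254 − (x_{West} + x_{South})) − 35x_{West} − x_{West}².
∂π/∂x_{West} = 219 − 4x_{West} − x_{South} = 0, so x_{West} = 54.75 − 0.25x_{South}.
By the same steps for South: x_{South} = 56.25 − 0.25x_{West}.
Solving the two reaction functions simultaneously: (1 − (−0.25)(−0.25))x_{West} = 54.75 − 0.25·56.25, so 0.9375x_{West} = 40.6875 and x_{West} = 43.4.
Then x_{South} = 56.25 − 0.25·43.4 = 45.4.

43.4, 45.4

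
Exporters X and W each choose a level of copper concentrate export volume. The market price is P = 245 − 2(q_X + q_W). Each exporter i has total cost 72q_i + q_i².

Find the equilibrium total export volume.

Exporter X's profit: π = q_X(245 − 2(q_X + q_W)) − 72q_X − q_X².
∂π/∂q_X = 173 − 6q_X − 2q_W = 0, so q_X = 173/6 − (1/3)q_W.
Setting q_X = q_W in the reaction function: q_X = 173/6 − (1/3)q_X, so q_X = (173/6) / (4/3) = 21.625.
Total export volume: 21.625 + 21.625 = 43.25.

43.25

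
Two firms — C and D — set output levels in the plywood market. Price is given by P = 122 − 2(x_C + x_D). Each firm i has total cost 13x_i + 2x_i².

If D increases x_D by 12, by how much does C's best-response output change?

Firm C's profit: π = x_C(122 − 2(x_C + x_D)) − 13x_C − 2x_C².
∂π/∂x_C = 109 − 8x_C − 2x_D = 0, so x_C = 13.625 − 0.25x_D.
The reaction-function slope is −0.25, so a 12-unit rise in x_D moves x_C by −0.25 × 12 = −3. C's best response falls — the actions are strategic substitutes.

-3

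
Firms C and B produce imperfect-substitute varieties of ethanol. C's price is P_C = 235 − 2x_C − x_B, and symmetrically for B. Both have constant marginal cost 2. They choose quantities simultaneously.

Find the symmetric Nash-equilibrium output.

46.6

Firm C's profit: π = x_C(235 − 2x_C − x_B) − 2x_C.
∂π/∂x_C = 233 − 4x_C − x_B = 0 ⇒ x_C = 58.25 − 0.25x_B.
Setting x_C = x_B in the reaction function: x_C = 58.25 − 0.25x_C, so x_C = 58.25 / 1.25 = 46.6.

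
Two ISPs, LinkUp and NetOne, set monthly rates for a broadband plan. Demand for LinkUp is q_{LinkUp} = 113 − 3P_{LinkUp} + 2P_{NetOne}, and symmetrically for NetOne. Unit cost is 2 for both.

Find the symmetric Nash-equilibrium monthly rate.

LinkUp's profit: π = (P_{LinkUp} − 2)(113 − 3P_{LinkUp} + 2P_{NetOne}).
∂π/∂P_{LinkUp} = 119 − 6P_{LinkUp} + 2P_{NetOne} = 0 ⇒ P_{LinkUp} = 119/6 + (1/3)P_{NetOne}.
Setting P_{LinkUp} = P_{NetOne} in the reaction function: P_{LinkUp} = 119/6 + (1/3)P_{LinkUp}, so P_{LinkUp} = (119/6) / (2/3) = 29.75.

29.75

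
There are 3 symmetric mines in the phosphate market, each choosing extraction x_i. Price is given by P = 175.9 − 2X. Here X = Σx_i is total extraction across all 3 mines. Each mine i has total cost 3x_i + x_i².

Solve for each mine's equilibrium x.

A representative mine's profit is π_i = x_i(175.9 − 2X) − 3x_i − x_i², with X = x_i + Σ_{j≠i} x_j.
First-order condition: 172.9 − 6x_i − 2Σ_{j≠i} x_j = 0.
With identical mines, set every x_j = x: then 172.9 − 6x − 4x = 0, i.e. x = 172.9/10 = 17.29.

17.29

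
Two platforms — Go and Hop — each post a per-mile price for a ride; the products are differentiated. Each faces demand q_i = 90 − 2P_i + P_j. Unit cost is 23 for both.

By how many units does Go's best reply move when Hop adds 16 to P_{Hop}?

4

Go's profit: π = (P_{Go} − 23)(90 − 2P_{Go} + P_{Hop}).
∂π/∂P_{Go} = 136 − 4P_{Go} + P_{Hop} = 0 ⇒ P_{Go} = 34 + 0.25P_{Hop}.
The reaction-function slope is 0.25, so a 16-unit rise in P_{Hop} moves P_{Go} by 0.25 × 16 = 4. Go's best response rises — the actions are strategic complements.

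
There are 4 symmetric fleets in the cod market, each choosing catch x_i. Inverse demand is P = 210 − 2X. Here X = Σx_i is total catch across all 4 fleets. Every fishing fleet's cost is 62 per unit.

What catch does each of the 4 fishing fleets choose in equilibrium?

A representative fishing fleet's profit is π_i = x_i(210 − 2X) − 62x_i, with X = x_i + Σ_{j≠i} x_j.
First-order condition: 148 − 4x_i − 2Σ_{j≠i} x_j = 0.
In a symmetric equilibrium every fishing fleet chooses the same x, so Σ_{j≠i} x_j = 3x. The condition becomes 148 − 10x = 0, giving x = 148/10 = 14.8.

14.8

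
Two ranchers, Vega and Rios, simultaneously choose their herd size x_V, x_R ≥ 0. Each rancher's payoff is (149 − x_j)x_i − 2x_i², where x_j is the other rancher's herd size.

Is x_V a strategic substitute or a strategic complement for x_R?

strategic substitutes

Vega's payoff is (149 − x_R)x_V − 2x_V².
∂π/∂x_V = 149 − x_R − 4x_V = 0, so x_V = 37.25 − 0.25x_R.
The best-response slope dx_V/dx_R = −0.25 < 0: the reaction function is downward-sloping, so the choices are strategic substitutes.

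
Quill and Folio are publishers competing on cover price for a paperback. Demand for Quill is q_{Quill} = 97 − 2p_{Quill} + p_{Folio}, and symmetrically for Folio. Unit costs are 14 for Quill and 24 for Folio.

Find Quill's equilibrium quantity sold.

Quill's profit: π = (p_{Quill} − 14)(97 − 2p_{Quill} + p_{Folio}).
∂π/∂p_{Quill} = 125 − 4p_{Quill} + p_{Folio} = 0 ⇒ p_{Quill} = 31.25 + 0.25p_{Folio}.
Similarly p_{Folio} = 36.25 + 0.25p_{Quill}.
Substituting the second reaction function into the first: p_{Quill} = 31.25 + 0.25(36.25 + 0.25p_{Quill}), which gives 0.9375p_{Quill} = 40.3125 ⇒ p_{Quill} = 43.
Then p_{Folio} = 36.25 + 0.25·43 = 47.
q_{Quill} = 97 − 2·43 + 47 = 58.

58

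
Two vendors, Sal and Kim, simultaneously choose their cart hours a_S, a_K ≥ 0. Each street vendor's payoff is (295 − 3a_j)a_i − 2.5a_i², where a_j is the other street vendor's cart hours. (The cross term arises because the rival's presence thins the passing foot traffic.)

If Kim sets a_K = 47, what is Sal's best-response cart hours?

Sal's payoff is (295 − 3a_K)a_S − 2.5a_S².
∂π/∂a_S = 295 − 3a_K − 5a_S = 0, so a_S = 59 − 0.6a_K.
At a_K = 47: a_S = 59 − 0.6·47 = 30.8.

30.8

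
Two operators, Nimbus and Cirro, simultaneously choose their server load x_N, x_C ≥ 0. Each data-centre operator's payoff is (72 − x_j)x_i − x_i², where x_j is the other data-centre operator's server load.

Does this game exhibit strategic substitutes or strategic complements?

strategic substitutes

Nimbus's payoff is (72 − x_C)x_N − x_N².
∂π/∂x_N = 72 − x_C − 2x_N = 0, so x_N = 36 − 0.5x_C.
The best-response slope dx_N/dx_C = −0.5 < 0: the reaction function is downward-sloping, so the choices are strategic substitutes.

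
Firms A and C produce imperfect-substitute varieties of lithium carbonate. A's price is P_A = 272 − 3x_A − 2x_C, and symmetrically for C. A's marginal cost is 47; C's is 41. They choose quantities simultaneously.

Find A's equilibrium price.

Firm A's profit: π = x_A(272 − 3x_A − 2x_C) − 47x_A.
∂π/∂x_A = 225 − 6x_A − 2x_C = 0 ⇒ x_A = 37.5 − (1/3)x_C.
Similarly x_C = 38.5 − (1/3)x_A.
Substituting the second reaction function into the first: x_A = 37.5 − (1/3)(38.5 − (1/3)x_A), which gives (8/9)x_A = 74/3 ⇒ x_A = 27.75.
Then x_C = 38.5 − (1/3)·27.75 = 29.25.
P_A = 272 − 3·27.75 − 2·29.25 = 130.25.

130.25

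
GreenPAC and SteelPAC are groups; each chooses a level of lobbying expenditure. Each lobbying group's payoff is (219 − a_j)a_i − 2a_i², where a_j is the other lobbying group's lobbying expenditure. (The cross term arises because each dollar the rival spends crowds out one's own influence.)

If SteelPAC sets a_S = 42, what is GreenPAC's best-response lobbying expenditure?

44.25

GreenPAC's payoff is (219 − a_S)a_G − 2a_G².
∂π/∂a_G = 219 − a_S − 4a_G = 0, so a_G = 54.75 − 0.25a_S.
At a_S = 42: a_G = 54.75 − 0.25·42 = 44.25.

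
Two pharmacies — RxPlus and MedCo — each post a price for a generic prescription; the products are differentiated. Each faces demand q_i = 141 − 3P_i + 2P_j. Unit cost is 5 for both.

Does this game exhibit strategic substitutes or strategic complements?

RxPlus's profit: π = (P_{RxPlus} − 5)(141 − 3P_{RxPlus} + 2P_{MedCo}).
∂π/∂P_{RxPlus} = 156 − 6P_{RxPlus} + 2P_{MedCo} = 0 ⇒ P_{RxPlus} = 26 + (1/3)P_{MedCo}.
The best-response slope dP_{RxPlus}/dP_{MedCo} = 1/3 > 0: the reaction function is upward-sloping, so the choices are strategic complements.

strategic complements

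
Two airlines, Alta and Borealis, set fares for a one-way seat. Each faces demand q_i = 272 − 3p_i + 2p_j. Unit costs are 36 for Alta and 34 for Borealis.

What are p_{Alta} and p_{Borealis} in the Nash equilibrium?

94.625, 93.875

Alta's profit: π = (p_{Alta} − 36)(272 − 3p_{Alta} + 2p_{Borealis}).
∂π/∂p_{Alta} = 380 − 6p_{Alta} + 2p_{Borealis} = 0 ⇒ p_{Alta} = 190/3 + (1/3)p_{Borealis}.
Similarly p_{Borealis} = 187/3 + (1/3)p_{Alta}.
Plugging p_{Borealis} into Alta's best response: p_{Alta} = 190/3 + (1/3)(187/3 + (1/3)p_{Alta}) ⇒ (8/9)p_{Alta} = 757/9, so p_{Alta} = 94.625.
Then p_{Borealis} = 187/3 + (1/3)·94.625 = 93.875.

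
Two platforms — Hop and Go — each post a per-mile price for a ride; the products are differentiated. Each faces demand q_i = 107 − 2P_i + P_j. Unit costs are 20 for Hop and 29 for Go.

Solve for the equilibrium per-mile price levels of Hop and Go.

Hop's profit: π = (P_{Hop} − 20)(107 − 2P_{Hop} + P_{Go}).
∂π/∂P_{Hop} = 147 − 4P_{Hop} + P_{Go} = 0 ⇒ P_{Hop} = 36.75 + 0.25P_{Go}.
Similarly P_{Go} = 41.25 + 0.25P_{Hop}.
Solving the two reaction functions simultaneously: (1 − (0.25)(0.25))P_{Hop} = 36.75 + 0.25·41.25, so 0.9375P_{Hop} = 47.0625 and P_{Hop} = 50.2.
Then P_{Go} = 41.25 + 0.25·50.2 = 53.8.

50.2, 53.8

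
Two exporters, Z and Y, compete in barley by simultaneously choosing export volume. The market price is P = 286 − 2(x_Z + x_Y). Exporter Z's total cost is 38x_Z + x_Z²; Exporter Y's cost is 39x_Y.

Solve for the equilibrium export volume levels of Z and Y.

24.9, 49.3

Exporter Z's profit: π = x_Z(286 − 2(x_Z + x_Y)) − 38x_Z − x_Z².
∂π/∂x_Z = 248 − 6x_Z − 2x_Y = 0, so x_Z = 124/3 − (1/3)x_Y.
For Y: ∂π/∂x_Y = 247 − 4x_Y − 2x_Z = 0 ⇒ x_Y = 61.75 − 0.5x_Z.
Solving the two reaction functions simultaneously: (1 − (−1/3)(−0.5))x_Z = 124/3 − (1/3)·61.75, so (5/6)x_Z = 20.75 and x_Z = 24.9.
Then x_Y = 61.75 − 0.5·24.9 = 49.3.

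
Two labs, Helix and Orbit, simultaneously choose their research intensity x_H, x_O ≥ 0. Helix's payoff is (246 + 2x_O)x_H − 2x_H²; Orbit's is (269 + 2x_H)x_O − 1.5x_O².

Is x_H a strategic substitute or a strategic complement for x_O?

strategic complements

Expanding Helix's payoff: 246x_H + 2x_Ox_H − 2x_H².
∂π/∂x_H = 246 + 2x_O − 4x_H = 0, so x_H = 61.5 + 0.5x_O.
The best-response slope dx_H/dx_O = 0.5 > 0: the reaction function is upward-sloping, so the choices are strategic complements.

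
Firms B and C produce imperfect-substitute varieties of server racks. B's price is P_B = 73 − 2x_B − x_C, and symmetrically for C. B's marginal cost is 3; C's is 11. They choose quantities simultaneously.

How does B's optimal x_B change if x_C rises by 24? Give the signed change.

-6

Firm B's profit: π = x_B(73 − 2x_B − x_C) − 3x_B.
∂π/∂x_B = 70 − 4x_B − x_C = 0 ⇒ x_B = 17.5 − 0.25x_C.
The reaction-function slope is −0.25, so a 24-unit rise in x_C moves x_B by −0.25 × 24 = −6. B's best response falls — the actions are strategic substitutes.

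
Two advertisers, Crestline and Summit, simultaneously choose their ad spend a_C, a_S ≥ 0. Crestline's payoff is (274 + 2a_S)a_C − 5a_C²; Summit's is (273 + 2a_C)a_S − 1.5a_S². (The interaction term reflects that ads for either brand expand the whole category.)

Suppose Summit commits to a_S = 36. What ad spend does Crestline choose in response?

Expanding Crestline's payoff: 274a_C + 2a_Sa_C − 5a_C².
∂π/∂a_C = 274 + 2a_S − 10a_C = 0, so a_C = 27.4 + 0.2a_S.
At a_S = 36: a_C = 27.4 + 0.2·36 = 34.6.

34.6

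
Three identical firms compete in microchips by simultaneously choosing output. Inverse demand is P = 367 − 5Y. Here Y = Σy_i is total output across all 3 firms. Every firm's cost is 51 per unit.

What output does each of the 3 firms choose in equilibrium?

15.8

A representative firm's profit is π_i = y_i(367 − 5Y) − 51y_i, with Y = y_i + Σ_{j≠i} y_j.
First-order condition: 316 − 10y_i − 5Σ_{j≠i} y_j = 0.
With identical firms, set every y_j = y: then 316 − 10y − 10y = 0, i.e. y = 316/20 = 15.8.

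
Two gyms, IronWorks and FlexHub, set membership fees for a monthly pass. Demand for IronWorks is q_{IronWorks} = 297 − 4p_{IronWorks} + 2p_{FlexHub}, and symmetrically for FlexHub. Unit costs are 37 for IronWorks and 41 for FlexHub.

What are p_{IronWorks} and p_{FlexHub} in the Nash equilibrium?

74.7, 76.3

IronWorks's profit: π = (p_{IronWorks} − 37)(297 − 4p_{IronWorks} + 2p_{FlexHub}).
∂π/∂p_{IronWorks} = 445 − 8p_{IronWorks} + 2p_{FlexHub} = 0 ⇒ p_{IronWorks} = 55.625 + 0.25p_{FlexHub}.
Similarly p_{FlexHub} = 57.625 + 0.25p_{IronWorks}.
Substituting the second reaction function into the first: p_{IronWorks} = 55.625 + 0.25(57.625 + 0.25p_{IronWorks}), which gives 0.9375p_{IronWorks} = 2241/32 ⇒ p_{IronWorks} = 74.7.
Then p_{FlexHub} = 57.625 + 0.25·74.7 = 76.3.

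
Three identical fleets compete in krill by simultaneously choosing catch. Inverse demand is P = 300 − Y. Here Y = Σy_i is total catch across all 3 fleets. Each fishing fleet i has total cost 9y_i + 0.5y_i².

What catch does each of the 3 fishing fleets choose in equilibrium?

58.2

A representative fishing fleet's profit is π_i = y_i(300 − Y) − 9y_i − 0.5y_i², with Y = y_i + Σ_{j≠i} y_j.
First-order condition: 291 − 3y_i − Σ_{j≠i} y_j = 0.
Imposing symmetry (y_j = y for all j) turns Σ_{j≠i} y_j into 2y, so 291 = 5y and y = 58.2.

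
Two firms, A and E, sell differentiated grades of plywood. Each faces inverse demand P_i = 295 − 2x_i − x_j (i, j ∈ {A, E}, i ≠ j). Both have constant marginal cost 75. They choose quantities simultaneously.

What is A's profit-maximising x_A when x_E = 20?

Firm A's profit: π = x_A(295 − 2x_A − x_E) − 75x_A.
∂π/∂x_A = 220 − 4x_A − x_E = 0 ⇒ x_A = 55 − 0.25x_E.
At x_E = 20: x_A = 55 − 0.25·20 = 50.

50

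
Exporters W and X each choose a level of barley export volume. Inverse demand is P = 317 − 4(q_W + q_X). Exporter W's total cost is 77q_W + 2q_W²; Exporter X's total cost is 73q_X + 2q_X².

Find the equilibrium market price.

Exporter W's profit: π = q_W(317 − 4(q_W + q_X)) − 77q_W − 2q_W².
∂π/∂q_W = 240 − 12q_W − 4q_X = 0, so q_W = 20 − (1/3)q_X.
By the same steps for X: q_X = 61/3 − (1/3)q_W.
Substituting the second reaction function into the first: q_W = 20 − (1/3)(61/3 − (1/3)q_W), which gives (8/9)q_W = 119/9 ⇒ q_W = 14.875.
Then q_X = 61/3 − (1/3)·14.875 = 15.375.
Equilibrium price: P = 317 − 4·30.25 = 196.

196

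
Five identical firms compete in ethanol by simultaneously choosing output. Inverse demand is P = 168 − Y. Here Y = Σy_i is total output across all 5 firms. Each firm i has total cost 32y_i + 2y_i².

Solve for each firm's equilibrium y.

A representative firm's profit is π_i = y_i(168 − Y) − 32y_i − 2y_i², with Y = y_i + Σ_{j≠i} y_j.
First-order condition: 136 − 6y_i − Σ_{j≠i} y_j = 0.
In a symmetric equilibrium every firm chooses the same y, so Σ_{j≠i} y_j = 4y. The condition becomes 136 − 10y = 0, giving y = 136/10 = 13.6.

13.6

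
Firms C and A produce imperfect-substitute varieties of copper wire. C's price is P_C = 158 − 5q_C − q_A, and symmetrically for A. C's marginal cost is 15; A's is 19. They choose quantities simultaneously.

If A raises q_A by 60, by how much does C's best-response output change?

Firm C's profit: π = q_C(158 − 5q_C − q_A) − 15q_C.
∂π/∂q_C = 143 − 10q_C − q_A = 0 ⇒ q_C = 14.3 − 0.1q_A.
The reaction-function slope is −0.1, so a 60-unit rise in q_A moves q_C by −0.1 × 60 = −6. C's best response falls — the actions are strategic substitutes.

-6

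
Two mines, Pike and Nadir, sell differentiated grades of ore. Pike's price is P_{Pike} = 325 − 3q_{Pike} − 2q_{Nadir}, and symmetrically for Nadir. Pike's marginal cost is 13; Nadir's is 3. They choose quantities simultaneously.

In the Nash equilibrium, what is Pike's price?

128.125

Mine Pike's profit: π = q_{Pike}(325 − 3q_{Pike} − 2q_{Nadir}) − 13q_{Pike}.
∂π/∂q_{Pike} = 312 − 6q_{Pike} − 2q_{Nadir} = 0 ⇒ q_{Pike} = 52 − (1/3)q_{Nadir}.
Similarly q_{Nadir} = 161/3 − (1/3)q_{Pike}.
Substituting the second reaction function into the first: q_{Pike} = 52 − (1/3)(161/3 − (1/3)q_{Pike}), which gives (8/9)q_{Pike} = 307/9 ⇒ q_{Pike} = 38.375.
Then q_{Nadir} = 161/3 − (1/3)·38.375 = 40.875.
P_{Pike} = 325 − 3·38.375 − 2·40.875 = 128.125.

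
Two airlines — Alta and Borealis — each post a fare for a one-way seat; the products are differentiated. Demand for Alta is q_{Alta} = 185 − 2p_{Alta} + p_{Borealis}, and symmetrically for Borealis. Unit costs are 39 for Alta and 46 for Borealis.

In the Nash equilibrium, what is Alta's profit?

Alta's profit: π = (p_{Alta} − 39)(185 − 2p_{Alta} + p_{Borealis}).
∂π/∂p_{Alta} = 263 − 4p_{Alta} + p_{Borealis} = 0 ⇒ p_{Alta} = 65.75 + 0.25p_{Borealis}.
Similarly p_{Borealis} = 69.25 + 0.25p_{Alta}.
Substituting the second reaction function into the first: p_{Alta} = 65.75 + 0.25(69.25 + 0.25p_{Alta}), which gives 0.9375p_{Alta} = 83.0625 ⇒ p_{Alta} = 88.6.
Then p_{Borealis} = 69.25 + 0.25·88.6 = 91.4.
q_{Alta} = 185 − 2·88.6 + 91.4 = 99.2.
Profit = (88.6 − 39)·99.2 = 4920.32.

4920.32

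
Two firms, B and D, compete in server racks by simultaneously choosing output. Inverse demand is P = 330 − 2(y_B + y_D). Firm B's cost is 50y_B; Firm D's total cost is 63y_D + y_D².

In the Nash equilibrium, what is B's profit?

6566.58

Firm B's profit: π = y_B(330 − 2(y_B + y_D)) − 50y_B.
∂π/∂y_B = 280 − 4y_B − 2y_D = 0, so y_B = 70 − 0.5y_D.
For D: ∂π/∂y_D = 267 − 6y_D − 2y_B = 0 ⇒ y_D = 44.5 − (1/3)y_B.
Solving the two reaction functions simultaneously: (1 − (−0.5)(−1/3))y_B = 70 − 0.5·44.5, so (5/6)y_B = 47.75 and y_B = 57.3.
Then y_D = 44.5 − (1/3)·57.3 = 25.4.
Price P = 330 − 2·82.7 = 164.6.
B's profit: (164.6 − 50)·57.3 = 6566.58.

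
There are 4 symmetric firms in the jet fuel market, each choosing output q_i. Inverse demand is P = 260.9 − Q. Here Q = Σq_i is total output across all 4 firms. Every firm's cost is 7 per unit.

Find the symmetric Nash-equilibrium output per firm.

A representative firm's profit is π_i = q_i(260.9 − Q) − 7q_i, with Q = q_i + Σ_{j≠i} q_j.
First-order condition: 253.9 − 2q_i − Σ_{j≠i} q_j = 0.
With identical firms, set every q_j = q: then 253.9 − 2q − 3q = 0, i.e. q = 253.9/5 = 50.78.

50.78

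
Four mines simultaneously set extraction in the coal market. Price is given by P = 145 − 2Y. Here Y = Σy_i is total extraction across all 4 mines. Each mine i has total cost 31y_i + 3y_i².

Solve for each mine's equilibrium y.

A representative mine's profit is π_i = y_i(145 − 2Y) − 31y_i − 3y_i², with Y = y_i + Σ_{j≠i} y_j.
First-order condition: 114 − 10y_i − 2Σ_{j≠i} y_j = 0.
In a symmetric equilibrium every mine chooses the same y, so Σ_{j≠i} y_j = 3y. The condition becomes 114 − 16y = 0, giving y = 114/16 = 7.125.

7.125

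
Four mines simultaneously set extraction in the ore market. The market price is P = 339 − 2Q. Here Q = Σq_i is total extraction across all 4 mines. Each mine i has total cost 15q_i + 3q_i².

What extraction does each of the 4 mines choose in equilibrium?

A representative mine's profit is π_i = q_i(339 − 2Q) − 15q_i − 3q_i², with Q = q_i + Σ_{j≠i} q_j.
First-order condition: 324 − 10q_i − 2Σ_{j≠i} q_j = 0.
With identical mines, set every q_j = q: then 324 − 10q − 6q = 0, i.e. q = 324/16 = 20.25.

20.25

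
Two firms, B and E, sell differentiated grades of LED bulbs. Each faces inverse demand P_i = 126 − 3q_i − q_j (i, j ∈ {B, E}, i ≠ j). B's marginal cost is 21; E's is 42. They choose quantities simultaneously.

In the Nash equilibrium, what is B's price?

67.8

Firm B's profit: π = q_B(126 − 3q_B − q_E) − 21q_B.
∂π/∂q_B = 105 − 6q_B − q_E = 0 ⇒ q_B = 17.5 − (1/6)q_E.
Similarly q_E = 14 − (1/6)q_B.
Solving the two reaction functions simultaneously: (1 − (−1/6)(−1/6))q_B = 17.5 − (1/6)·14, so (35/36)q_B = 91/6 and q_B = 15.6.
Then q_E = 14 − (1/6)·15.6 = 11.4.
P_B = 126 − 3·15.6 − 11.4 = 67.8.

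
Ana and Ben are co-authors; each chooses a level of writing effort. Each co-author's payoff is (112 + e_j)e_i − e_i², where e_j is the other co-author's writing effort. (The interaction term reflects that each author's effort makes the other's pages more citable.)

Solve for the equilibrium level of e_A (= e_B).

Ana's payoff is (112 + e_B)e_A − e_A².
∂π/∂e_A = 112 + e_B − 2e_A = 0, so e_A = 56 + 0.5e_B.
By symmetry e_B = e_A; substituting into the reaction function, 0.5e_A = 56 and e_A = 112.

112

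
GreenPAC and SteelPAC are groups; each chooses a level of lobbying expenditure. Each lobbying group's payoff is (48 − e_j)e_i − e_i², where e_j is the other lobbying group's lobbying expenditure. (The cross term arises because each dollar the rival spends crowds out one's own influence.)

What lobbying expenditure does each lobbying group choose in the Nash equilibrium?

16

GreenPAC's payoff is (48 − e_S)e_G − e_G².
∂π/∂e_G = 48 − e_S − 2e_G = 0, so e_G = 24 − 0.5e_S.
The game is symmetric, so in equilibrium e_S = e_G: the reaction function gives 1.5e_G = 24, hence e_G = 16.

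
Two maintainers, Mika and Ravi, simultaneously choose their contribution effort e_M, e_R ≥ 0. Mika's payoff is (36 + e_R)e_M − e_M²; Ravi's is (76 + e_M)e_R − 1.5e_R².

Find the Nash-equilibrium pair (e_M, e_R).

36.8, 37.6

Expanding Mika's payoff: 36e_M + e_Re_M − e_M².
∂π/∂e_M = 36 + e_R − 2e_M = 0, so e_M = 18 + 0.5e_R.
Likewise for Ravi: e_R = 76/3 + (1/3)e_M.
Solving the two reaction functions simultaneously: (1 − (0.5)(1/3))e_M = 18 + 0.5·(76/3), so (5/6)e_M = 92/3 and e_M = 36.8.
Then e_R = 76/3 + (1/3)·36.8 = 37.6.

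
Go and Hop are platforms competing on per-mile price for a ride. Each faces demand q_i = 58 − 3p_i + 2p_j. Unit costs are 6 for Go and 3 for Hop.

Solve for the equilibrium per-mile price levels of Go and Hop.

Go's profit: π = (p_{Go} − 6)(58 − 3p_{Go} + 2p_{Hop}).
∂π/∂p_{Go} = 76 − 6p_{Go} + 2p_{Hop} = 0 ⇒ p_{Go} = 38/3 + (1/3)p_{Hop}.
Similarly p_{Hop} = 67/6 + (1/3)p_{Go}.
Substituting the second reaction function into the first: p_{Go} = 38/3 + (1/3)(67/6 + (1/3)p_{Go}), which gives (8/9)p_{Go} = 295/18 ⇒ p_{Go} = 18.4375.
Then p_{Hop} = 67/6 + (1/3)·18.4375 = 17.3125.

18.4375, 17.3125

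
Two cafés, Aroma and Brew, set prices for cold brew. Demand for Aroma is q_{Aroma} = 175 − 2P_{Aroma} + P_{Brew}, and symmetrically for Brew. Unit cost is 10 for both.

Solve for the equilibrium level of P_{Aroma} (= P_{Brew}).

65

Aroma's profit: π = (P_{Aroma} − 10)(175 − 2P_{Aroma} + P_{Brew}).
∂π/∂P_{Aroma} = 195 − 4P_{Aroma} + P_{Brew} = 0 ⇒ P_{Aroma} = 48.75 + 0.25P_{Brew}.
By symmetry P_{Brew} = P_{Aroma}; substituting into the reaction function, 0.75P_{Aroma} = 48.75 and P_{Aroma} = 65.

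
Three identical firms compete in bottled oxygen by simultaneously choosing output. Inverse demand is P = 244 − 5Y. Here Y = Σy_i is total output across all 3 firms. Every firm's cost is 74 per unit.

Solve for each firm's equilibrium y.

A representative firm's profit is π_i = y_i(244 − 5Y) − 74y_i, with Y = y_i + Σ_{j≠i} y_j.
First-order condition: 170 − 10y_i − 5Σ_{j≠i} y_j = 0.
In a symmetric equilibrium every firm chooses the same y, so Σ_{j≠i} y_j = 2y. The condition becomes 170 − 20y = 0, giving y = 170/20 = 8.5.

8.5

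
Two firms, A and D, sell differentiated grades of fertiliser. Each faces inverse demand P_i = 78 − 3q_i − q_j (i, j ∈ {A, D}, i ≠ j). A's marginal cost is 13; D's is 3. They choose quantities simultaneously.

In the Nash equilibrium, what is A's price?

40

Firm A's profit: π = q_A(78 − 3q_A − q_D) − 13q_A.
∂π/∂q_A = 65 − 6q_A − q_D = 0 ⇒ q_A = 65/6 − (1/6)q_D.
Similarly q_D = 12.5 − (1/6)q_A.
Substituting the second reaction function into the first: q_A = 65/6 − (1/6)(12.5 − (1/6)q_A), which gives (35/36)q_A = 8.75 ⇒ q_A = 9.
Then q_D = 12.5 − (1/6)·9 = 11.
P_A = 78 − 3·9 − 11 = 40.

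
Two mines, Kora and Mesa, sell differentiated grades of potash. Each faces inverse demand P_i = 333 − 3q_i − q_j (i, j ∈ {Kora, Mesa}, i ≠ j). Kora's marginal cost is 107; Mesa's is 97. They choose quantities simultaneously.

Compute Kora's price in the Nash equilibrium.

Mine Kora's profit: π = q_{Kora}(333 − 3q_{Kora} − q_{Mesa}) − 107q_{Kora}.
∂π/∂q_{Kora} = 226 − 6q_{Kora} − q_{Mesa} = 0 ⇒ q_{Kora} = 113/3 − (1/6)q_{Mesa}.
Similarly q_{Mesa} = 118/3 − (1/6)q_{Kora}.
Substituting the second reaction function into the first: q_{Kora} = 113/3 − (1/6)(118/3 − (1/6)q_{Kora}), which gives (35/36)q_{Kora} = 280/9 ⇒ q_{Kora} = 32.
Then q_{Mesa} = 118/3 − (1/6)·32 = 34.
P_{Kora} = 333 − 3·32 − 34 = 203.

203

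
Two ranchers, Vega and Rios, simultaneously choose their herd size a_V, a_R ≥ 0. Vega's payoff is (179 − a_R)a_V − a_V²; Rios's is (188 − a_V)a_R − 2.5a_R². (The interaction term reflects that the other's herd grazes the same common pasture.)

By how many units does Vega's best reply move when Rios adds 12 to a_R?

Expanding Vega's payoff: 179a_V − a_Ra_V − a_V².
∂π/∂a_V = 179 − a_R − 2a_V = 0, so a_V = 89.5 − 0.5a_R.
The reaction-function slope is −0.5, so a 12-unit rise in a_R moves a_V by −0.5 × 12 = −6. Vega's best response falls — the actions are strategic substitutes.

-6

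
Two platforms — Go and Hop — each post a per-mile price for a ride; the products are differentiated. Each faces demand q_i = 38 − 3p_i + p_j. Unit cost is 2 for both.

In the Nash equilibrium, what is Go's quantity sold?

20.4

Go's profit: π = (p_{Go} − 2)(38 − 3p_{Go} + p_{Hop}).
∂π/∂p_{Go} = 44 − 6p_{Go} + p_{Hop} = 0 ⇒ p_{Go} = 22/3 + (1/6)p_{Hop}.
The game is symmetric, so in equilibrium p_{Hop} = p_{Go}: the reaction function gives (5/6)p_{Go} = 22/3, hence p_{Go} = 8.8.
q_{Go} = 38 − 3·8.8 + 8.8 = 20.4.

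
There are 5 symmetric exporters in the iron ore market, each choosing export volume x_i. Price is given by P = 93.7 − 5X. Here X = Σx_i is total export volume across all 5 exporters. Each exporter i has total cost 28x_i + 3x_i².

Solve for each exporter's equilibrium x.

A representative exporter's profit is π_i = x_i(93.7 − 5X) − 28x_i − 3x_i², with X = x_i + Σ_{j≠i} x_j.
First-order condition: 65.7 − 16x_i − 5Σ_{j≠i} x_j = 0.
Imposing symmetry (x_j = x for all j) turns Σ_{j≠i} x_j into 4x, so 65.7 = 36x and x = 1.825.

1.825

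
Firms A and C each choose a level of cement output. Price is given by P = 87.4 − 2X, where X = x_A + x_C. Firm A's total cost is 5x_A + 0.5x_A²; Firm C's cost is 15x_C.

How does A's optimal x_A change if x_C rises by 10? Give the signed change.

-4

Firm A's profit: π = x_A(87.4 − 2(x_A + x_C)) − 5x_A − 0.5x_A².
∂π/∂x_A = 82.4 − 5x_A − 2x_C = 0, so x_A = 16.48 − 0.4x_C.
The reaction-function slope is −0.4, so a 10-unit rise in x_C moves x_A by −0.4 × 10 = −4. A's best response falls — the actions are strategic substitutes.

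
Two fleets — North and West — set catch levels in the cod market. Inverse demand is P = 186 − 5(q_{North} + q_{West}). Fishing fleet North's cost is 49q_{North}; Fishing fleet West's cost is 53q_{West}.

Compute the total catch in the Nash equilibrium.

Fishing fleet North's profit: π = q_{North}(186 − 5(q_{North} + q_{West})) − 49q_{North}.
∂π/∂q_{North} = 137 − 10q_{North} − 5q_{West} = 0, so q_{North} = 13.7 − 0.5q_{West}.
By the same steps for West: q_{West} = 13.3 − 0.5q_{North}.
Substituting the second reaction function into the first: q_{North} = 13.7 − 0.5(13.3 − 0.5q_{North}), which gives 0.75q_{North} = 7.05 ⇒ q_{North} = 9.4.
Then q_{West} = 13.3 − 0.5·9.4 = 8.6.
Total catch: 9.4 + 8.6 = 18.

18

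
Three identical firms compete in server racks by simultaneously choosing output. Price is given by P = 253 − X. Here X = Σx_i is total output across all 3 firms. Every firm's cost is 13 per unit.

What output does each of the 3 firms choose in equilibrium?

60

A representative firm's profit is π_i = x_i(253 − X) − 13x_i, with X = x_i + Σ_{j≠i} x_j.
First-order condition: 240 − 2x_i − Σ_{j≠i} x_j = 0.
Imposing symmetry (x_j = x for all j) turns Σ_{j≠i} x_j into 2x, so 240 = 4x and x = 60.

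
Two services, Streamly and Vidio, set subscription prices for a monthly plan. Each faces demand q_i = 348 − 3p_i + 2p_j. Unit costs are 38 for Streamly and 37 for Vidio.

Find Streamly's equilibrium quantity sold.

231.9375

Streamly's profit: π = (p_{Streamly} − 38)(348 − 3p_{Streamly} + 2p_{Vidio}).
∂π/∂p_{Streamly} = 462 − 6p_{Streamly} + 2p_{Vidio} = 0 ⇒ p_{Streamly} = 77 + (1/3)p_{Vidio}.
Similarly p_{Vidio} = 76.5 + (1/3)p_{Streamly}.
Plugging p_{Vidio} into Streamly's best response: p_{Streamly} = 77 + (1/3)(76.5 + (1/3)p_{Streamly}) ⇒ (8/9)p_{Streamly} = 102.5, so p_{Streamly} = 115.3125.
Then p_{Vidio} = 76.5 + (1/3)·115.3125 = 114.9375.
q_{Streamly} = 348 − 3·115.3125 + 2·114.9375 = 231.9375.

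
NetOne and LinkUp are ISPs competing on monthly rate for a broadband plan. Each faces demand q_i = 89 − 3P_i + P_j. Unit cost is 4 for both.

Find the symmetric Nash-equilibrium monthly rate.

20.2

NetOne's profit: π = (P_{NetOne} − 4)(89 − 3P_{NetOne} + P_{LinkUp}).
∂π/∂P_{NetOne} = 101 − 6P_{NetOne} + P_{LinkUp} = 0 ⇒ P_{NetOne} = 101/6 + (1/6)P_{LinkUp}.
Setting P_{NetOne} = P_{LinkUp} in the reaction function: P_{NetOne} = 101/6 + (1/6)P_{NetOne}, so P_{NetOne} = (101/6) / (5/6) = 20.2.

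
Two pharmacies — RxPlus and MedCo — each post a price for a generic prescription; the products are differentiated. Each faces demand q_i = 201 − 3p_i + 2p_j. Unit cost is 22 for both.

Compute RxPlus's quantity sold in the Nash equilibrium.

134.25

RxPlus's profit: π = (p_{RxPlus} − 22)(201 − 3p_{RxPlus} + 2p_{MedCo}).
∂π/∂p_{RxPlus} = 267 − 6p_{RxPlus} + 2p_{MedCo} = 0 ⇒ p_{RxPlus} = 44.5 + (1/3)p_{MedCo}.
Setting p_{RxPlus} = p_{MedCo} in the reaction function: p_{RxPlus} = 44.5 + (1/3)p_{RxPlus}, so p_{RxPlus} = 44.5 / (2/3) = 66.75.
q_{RxPlus} = 201 − 3·66.75 + 2·66.75 = 134.25.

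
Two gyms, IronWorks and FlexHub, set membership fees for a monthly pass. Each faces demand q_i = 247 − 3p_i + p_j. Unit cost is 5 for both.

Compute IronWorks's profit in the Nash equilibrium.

IronWorks's profit: π = (p_{IronWorks} − 5)(247 − 3p_{IronWorks} + p_{FlexHub}).
∂π/∂p_{IronWorks} = 262 − 6p_{IronWorks} + p_{FlexHub} = 0 ⇒ p_{IronWorks} = 131/3 + (1/6)p_{FlexHub}.
Setting p_{IronWorks} = p_{FlexHub} in the reaction function: p_{IronWorks} = 131/3 + (1/6)p_{IronWorks}, so p_{IronWorks} = (131/3) / (5/6) = 52.4.
q_{IronWorks} = 247 − 3·52.4 + 52.4 = 142.2.
Profit = (52.4 − 5)·142.2 = 6740.28.

6740.28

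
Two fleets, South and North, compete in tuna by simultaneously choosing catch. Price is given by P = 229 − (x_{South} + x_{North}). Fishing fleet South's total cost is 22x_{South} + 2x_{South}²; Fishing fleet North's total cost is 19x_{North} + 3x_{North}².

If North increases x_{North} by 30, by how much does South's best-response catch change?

-5

Fishing fleet South's profit: π = x_{South}(229 − (x_{South} + x_{North})) − 22x_{South} − 2x_{South}².
∂π/∂x_{South} = 207 − 6x_{South} − x_{North} = 0, so x_{South} = 34.5 − (1/6)x_{North}.
The reaction-function slope is −1/6, so a 30-unit rise in x_{North} moves x_{South} by −1/6 × 30 = −5. South's best response falls — the actions are strategic substitutes.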